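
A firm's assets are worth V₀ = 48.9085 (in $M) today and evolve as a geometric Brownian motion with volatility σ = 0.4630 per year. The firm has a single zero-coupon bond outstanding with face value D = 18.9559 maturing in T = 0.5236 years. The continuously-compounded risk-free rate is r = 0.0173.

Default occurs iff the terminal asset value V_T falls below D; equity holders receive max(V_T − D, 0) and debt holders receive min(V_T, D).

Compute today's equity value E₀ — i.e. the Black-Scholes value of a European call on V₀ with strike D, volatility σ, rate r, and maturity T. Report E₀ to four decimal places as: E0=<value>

d₁ = [ln(V₀/D) + (r + σ²/2)T] / (σ√T)
   = [ln(48.9085/18.9559) + (0.0173 + 0.5·0.4630²)·0.5236] / (0.4630·√0.5236)
   = [0.947836 + 0.065180] / 0.335028 = 3.023678
d₂ = d₁ − σ√T = 3.023678 − 0.335028 = 2.688650
N(d₁) = 0.998751,  N(d₂) = 0.996413,  e^(−rT) = 0.990983
E₀ = V₀·N(d₁) − D·e^(−rT)·N(d₂)
   = 48.9085·0.998751 − 18.9559·0.990983·0.996413 = 30.129848

E0=30.1298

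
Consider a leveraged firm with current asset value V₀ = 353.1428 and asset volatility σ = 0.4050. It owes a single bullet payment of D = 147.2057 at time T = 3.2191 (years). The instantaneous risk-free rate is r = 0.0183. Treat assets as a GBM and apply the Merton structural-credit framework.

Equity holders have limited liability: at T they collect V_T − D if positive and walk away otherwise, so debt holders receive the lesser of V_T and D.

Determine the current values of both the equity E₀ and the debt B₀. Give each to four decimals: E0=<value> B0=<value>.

d₁ = [ln(V₀/D) + (r + σ²/2)T] / (σ√T)
   = [ln(353.1428/147.2057) + (0.0183 + 0.5·0.4050²)·3.2191] / (0.4050·√3.2191)
   = [0.875042 + 0.322916] / 0.726645 = 1.648615
d₂ = d₁ − σ√T = 1.648615 − 0.726645 = 0.921970
N(d₁) = 0.950387,  N(d₂) = 0.821728,  e^(−rT) = 0.942792
E₀ = V₀·N(d₁) − D·e^(−rT)·N(d₂)
   = 353.1428·0.950387 − 147.2057·0.942792·0.821728 = 221.579247
B₀ = V₀ − E₀ = 353.1428 − 221.579247 = 131.563553

E0=221.5792 B0=131.5636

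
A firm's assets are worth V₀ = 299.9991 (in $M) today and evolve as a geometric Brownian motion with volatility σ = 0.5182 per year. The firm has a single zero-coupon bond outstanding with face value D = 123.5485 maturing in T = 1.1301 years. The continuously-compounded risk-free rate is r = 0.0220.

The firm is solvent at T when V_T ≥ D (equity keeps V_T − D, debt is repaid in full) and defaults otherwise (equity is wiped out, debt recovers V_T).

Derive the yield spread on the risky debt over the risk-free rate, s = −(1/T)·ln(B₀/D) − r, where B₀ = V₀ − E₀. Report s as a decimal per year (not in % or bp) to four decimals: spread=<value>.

d₁ = [ln(V₀/D) + (r + σ²/2)T] / (σ√T)
   = [ln(299.9991/123.5485) + (0.0220 + 0.5·0.5182²)·1.1301] / (0.5182·√1.1301)
   = [0.887146 + 0.176596] / 0.550879 = 1.930991
d₂ = d₁ − σ√T = 1.930991 − 0.550879 = 1.380112
N(d₁) = 0.973258,  N(d₂) = 0.916224,  e^(−rT) = 0.975444
E₀ = V₀·N(d₁) − D·e^(−rT)·N(d₂)
   = 299.9991·0.973258 − 123.5485·0.975444·0.916224 = 181.558056
B₀ = V₀ − E₀ = 299.9991 − 181.558056 = 118.441044
spread = −(1/T)·ln(B₀/D) − r = −(1/1.1301)·ln(118.441044/123.5485) − 0.0220 = 0.01535817

spread=0.0154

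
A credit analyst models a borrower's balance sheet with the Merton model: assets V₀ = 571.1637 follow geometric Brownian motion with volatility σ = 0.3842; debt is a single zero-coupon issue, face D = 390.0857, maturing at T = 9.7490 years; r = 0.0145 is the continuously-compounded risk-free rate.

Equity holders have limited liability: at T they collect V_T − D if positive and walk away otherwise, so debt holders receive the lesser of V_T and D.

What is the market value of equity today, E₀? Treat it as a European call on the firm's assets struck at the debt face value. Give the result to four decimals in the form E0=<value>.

E0=338.1055

d₁ = [ln(V₀/D) + (r + σ²/2)T] / (σ√T)
   = [ln(571.1637/390.0857) + (0.0145 + 0.5·0.3842²)·9.7490] / (0.3842·√9.7490)
   = [0.381309 + 0.860884] / 1.199603 = 1.035504
d₂ = d₁ − σ√T = 1.035504 − 1.199603 = -0.164099
N(d₁) = 0.849783,  N(d₂) = 0.434827,  e^(−rT) = 0.868176
E₀ = V₀·N(d₁) − D·e^(−rT)·N(d₂)
   = 571.1637·0.849783 − 390.0857·0.868176·0.434827 = 338.105515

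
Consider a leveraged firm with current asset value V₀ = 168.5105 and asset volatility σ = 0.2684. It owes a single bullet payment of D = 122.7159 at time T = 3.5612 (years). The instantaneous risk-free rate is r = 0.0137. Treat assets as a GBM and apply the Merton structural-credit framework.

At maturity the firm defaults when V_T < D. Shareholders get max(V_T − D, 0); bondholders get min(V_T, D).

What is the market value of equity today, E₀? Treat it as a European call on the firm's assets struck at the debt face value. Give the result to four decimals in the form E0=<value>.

E0=61.2366

d₁ = [ln(V₀/D) + (r + σ²/2)T] / (σ√T)
   = [ln(168.5105/122.7159) + (0.0137 + 0.5·0.2684²)·3.5612] / (0.2684·√3.5612)
   = [0.317126 + 0.177060] / 0.506501 = 0.975686
d₂ = d₁ − σ√T = 0.975686 − 0.506501 = 0.469185
N(d₁) = 0.835390,  N(d₂) = 0.680531,  e^(−rT) = 0.952383
E₀ = V₀·N(d₁) − D·e^(−rT)·N(d₂)
   = 168.5105·0.835390 − 122.7159·0.952383·0.680531 = 61.236612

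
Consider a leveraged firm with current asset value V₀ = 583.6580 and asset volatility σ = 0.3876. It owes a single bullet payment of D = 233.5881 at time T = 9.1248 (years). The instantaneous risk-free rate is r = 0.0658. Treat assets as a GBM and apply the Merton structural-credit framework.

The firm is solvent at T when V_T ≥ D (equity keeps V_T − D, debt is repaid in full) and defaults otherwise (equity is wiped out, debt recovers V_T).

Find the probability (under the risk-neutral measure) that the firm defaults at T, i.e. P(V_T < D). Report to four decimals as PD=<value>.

PD=0.2390

d₁ = [ln(V₀/D) + (r + σ²/2)T] / (σ√T)
   = [ln(583.6580/233.5881) + (0.0658 + 0.5·0.3876²)·9.1248] / (0.3876·√9.1248)
   = [0.915756 + 1.285838] / 1.170834 = 1.880364
d₂ = d₁ − σ√T = 1.880364 − 1.170834 = 0.709529
risk-neutral PD = N(−d₂) = N(-0.709529) = 0.238998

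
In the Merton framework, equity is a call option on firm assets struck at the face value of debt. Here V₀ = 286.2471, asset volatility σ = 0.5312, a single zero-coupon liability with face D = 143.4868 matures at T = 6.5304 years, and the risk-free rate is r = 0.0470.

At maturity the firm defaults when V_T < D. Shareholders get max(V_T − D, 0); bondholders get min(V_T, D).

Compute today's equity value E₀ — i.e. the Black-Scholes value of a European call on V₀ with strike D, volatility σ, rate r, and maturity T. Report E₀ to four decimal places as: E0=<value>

E0=208.5634

d₁ = [ln(V₀/D) + (r + σ²/2)T] / (σ√T)
   = [ln(286.2471/143.4868) + (0.0470 + 0.5·0.5312²)·6.5304] / (0.5312·√6.5304)
   = [0.690612 + 1.228282] / 1.357463 = 1.413588
d₂ = d₁ − σ√T = 1.413588 − 1.357463 = 0.056126
N(d₁) = 0.921259,  N(d₂) = 0.522379,  e^(−rT) = 0.735703
E₀ = V₀·N(d₁) − D·e^(−rT)·N(d₂)
   = 286.2471·0.921259 − 143.4868·0.735703·0.522379 = 208.563351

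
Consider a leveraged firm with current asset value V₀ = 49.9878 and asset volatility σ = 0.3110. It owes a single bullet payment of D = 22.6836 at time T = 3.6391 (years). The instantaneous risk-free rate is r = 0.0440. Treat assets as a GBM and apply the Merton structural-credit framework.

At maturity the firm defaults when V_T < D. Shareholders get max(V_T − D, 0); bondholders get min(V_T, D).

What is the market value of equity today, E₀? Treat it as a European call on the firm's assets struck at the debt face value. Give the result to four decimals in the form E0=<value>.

d₁ = [ln(V₀/D) + (r + σ²/2)T] / (σ√T)
   = [ln(49.9878/22.6836) + (0.0440 + 0.5·0.3110²)·3.6391] / (0.3110·√3.6391)
   = [0.790137 + 0.336109] / 0.593277 = 1.898348
d₂ = d₁ − σ√T = 1.898348 − 0.593277 = 1.305071
N(d₁) = 0.971175,  N(d₂) = 0.904066,  e^(−rT) = 0.852041
E₀ = V₀·N(d₁) − D·e^(−rT)·N(d₂)
   = 49.9878·0.971175 − 22.6836·0.852041·0.904066 = 31.073691

E0=31.0737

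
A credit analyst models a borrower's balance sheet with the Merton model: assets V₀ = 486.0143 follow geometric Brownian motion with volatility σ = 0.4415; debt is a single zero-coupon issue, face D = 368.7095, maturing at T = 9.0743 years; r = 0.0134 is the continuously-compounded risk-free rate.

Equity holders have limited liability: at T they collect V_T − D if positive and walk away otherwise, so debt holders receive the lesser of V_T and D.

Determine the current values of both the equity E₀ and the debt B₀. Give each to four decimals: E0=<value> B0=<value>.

d₁ = [ln(V₀/D) + (r + σ²/2)T] / (σ√T)
   = [ln(486.0143/368.7095) + (0.0134 + 0.5·0.4415²)·9.0743] / (0.4415·√9.0743)
   = [0.276229 + 1.005987] / 1.329956 = 0.964104
d₂ = d₁ − σ√T = 0.964104 − 1.329956 = -0.365852
N(d₁) = 0.832503,  N(d₂) = 0.357238,  e^(−rT) = 0.885506
E₀ = V₀·N(d₁) − D·e^(−rT)·N(d₂)
   = 486.0143·0.832503 − 368.7095·0.885506·0.357238 = 287.972211
B₀ = V₀ − E₀ = 486.0143 − 287.972211 = 198.042089

E0=287.9722 B0=198.0421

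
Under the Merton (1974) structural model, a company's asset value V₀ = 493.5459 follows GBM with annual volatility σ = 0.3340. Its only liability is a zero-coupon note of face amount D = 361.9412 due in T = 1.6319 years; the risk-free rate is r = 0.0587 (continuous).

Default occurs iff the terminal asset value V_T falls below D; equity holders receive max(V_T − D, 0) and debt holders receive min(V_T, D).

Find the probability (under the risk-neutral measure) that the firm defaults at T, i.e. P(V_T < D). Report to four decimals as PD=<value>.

PD=0.2302

d₁ = [ln(V₀/D) + (r + σ²/2)T] / (σ√T)
   = [ln(493.5459/361.9412) + (0.0587 + 0.5·0.3340²)·1.6319] / (0.3340·√1.6319)
   = [0.310134 + 0.186817] / 0.426671 = 1.164716
d₂ = d₁ − σ√T = 1.164716 − 0.426671 = 0.738045
risk-neutral PD = N(−d₂) = N(-0.738045) = 0.230244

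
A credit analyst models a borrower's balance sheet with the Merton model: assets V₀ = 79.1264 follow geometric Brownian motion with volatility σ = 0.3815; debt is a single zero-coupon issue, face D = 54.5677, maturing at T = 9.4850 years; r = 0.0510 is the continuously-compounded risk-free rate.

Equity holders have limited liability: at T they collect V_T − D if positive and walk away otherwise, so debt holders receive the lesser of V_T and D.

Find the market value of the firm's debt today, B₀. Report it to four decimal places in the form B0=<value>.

d₁ = [ln(V₀/D) + (r + σ²/2)T] / (σ√T)
   = [ln(79.1264/54.5677) + (0.0510 + 0.5·0.3815²)·9.4850] / (0.3815·√9.4850)
   = [0.371604 + 1.173969] / 1.174933 = 1.315456
d₂ = d₁ − σ√T = 1.315456 − 1.174933 = 0.140523
N(d₁) = 0.905822,  N(d₂) = 0.555877,  e^(−rT) = 0.616477
E₀ = V₀·N(d₁) − D·e^(−rT)·N(d₂)
   = 79.1264·0.905822 − 54.5677·0.616477·0.555877 = 52.974884
B₀ = V₀ − E₀ = 79.1264 − 52.974884 = 26.151516

B0=26.1515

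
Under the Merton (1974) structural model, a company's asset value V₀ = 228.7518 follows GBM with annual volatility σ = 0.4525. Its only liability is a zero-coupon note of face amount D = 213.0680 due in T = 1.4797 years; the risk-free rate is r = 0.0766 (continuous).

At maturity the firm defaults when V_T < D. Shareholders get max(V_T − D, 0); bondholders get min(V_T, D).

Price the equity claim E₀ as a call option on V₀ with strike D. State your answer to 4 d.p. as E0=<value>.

E0=67.1398

d₁ = [ln(V₀/D) + (r + σ²/2)T] / (σ√T)
   = [ln(228.7518/213.0680) + (0.0766 + 0.5·0.4525²)·1.4797] / (0.4525·√1.4797)
   = [0.071026 + 0.264834] / 0.550434 = 0.610173
d₂ = d₁ − σ√T = 0.610173 − 0.550434 = 0.059739
N(d₁) = 0.729126,  N(d₂) = 0.523818,  e^(−rT) = 0.892843
E₀ = V₀·N(d₁) − D·e^(−rT)·N(d₂)
   = 228.7518·0.729126 − 213.0680·0.892843·0.523818 = 67.139810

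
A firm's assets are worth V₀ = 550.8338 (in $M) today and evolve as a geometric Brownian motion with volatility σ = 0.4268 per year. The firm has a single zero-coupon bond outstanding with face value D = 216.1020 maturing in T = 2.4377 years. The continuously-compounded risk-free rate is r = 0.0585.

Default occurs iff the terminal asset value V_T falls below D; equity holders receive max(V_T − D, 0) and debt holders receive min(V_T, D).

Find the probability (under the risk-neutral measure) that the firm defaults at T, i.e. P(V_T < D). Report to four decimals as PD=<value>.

PD=0.0994

d₁ = [ln(V₀/D) + (r + σ²/2)T] / (σ√T)
   = [ln(550.8338/216.1020) + (0.0585 + 0.5·0.4268²)·2.4377] / (0.4268·√2.4377)
   = [0.935683 + 0.364629] / 0.666369 = 1.951340
d₂ = d₁ − σ√T = 1.951340 − 0.666369 = 1.284971
risk-neutral PD = N(−d₂) = N(-1.284971) = 0.099401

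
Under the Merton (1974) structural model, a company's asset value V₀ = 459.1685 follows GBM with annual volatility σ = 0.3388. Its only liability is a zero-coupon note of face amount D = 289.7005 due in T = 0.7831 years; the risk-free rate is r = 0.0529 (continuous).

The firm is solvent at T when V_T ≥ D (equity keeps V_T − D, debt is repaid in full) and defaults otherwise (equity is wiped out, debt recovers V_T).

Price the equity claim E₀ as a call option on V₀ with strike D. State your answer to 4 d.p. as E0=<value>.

d₁ = [ln(V₀/D) + (r + σ²/2)T] / (σ√T)
   = [ln(459.1685/289.7005) + (0.0529 + 0.5·0.3388²)·0.7831] / (0.3388·√0.7831)
   = [0.460570 + 0.086370] / 0.299814 = 1.824263
d₂ = d₁ − σ√T = 1.824263 − 0.299814 = 1.524449
N(d₁) = 0.965944,  N(d₂) = 0.936302,  e^(−rT) = 0.959420
E₀ = V₀·N(d₁) − D·e^(−rT)·N(d₂)
   = 459.1685·0.965944 − 289.7005·0.959420·0.936302 = 183.291028

E0=183.2910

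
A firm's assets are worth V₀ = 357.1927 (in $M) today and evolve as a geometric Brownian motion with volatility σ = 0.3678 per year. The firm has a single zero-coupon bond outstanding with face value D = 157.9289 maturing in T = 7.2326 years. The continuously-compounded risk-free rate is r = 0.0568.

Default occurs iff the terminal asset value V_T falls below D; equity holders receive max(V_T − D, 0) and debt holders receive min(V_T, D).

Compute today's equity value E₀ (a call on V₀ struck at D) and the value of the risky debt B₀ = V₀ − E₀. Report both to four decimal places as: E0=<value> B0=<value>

E0=261.5553 B0=95.6374

d₁ = [ln(V₀/D) + (r + σ²/2)T] / (σ√T)
   = [ln(357.1927/157.9289) + (0.0568 + 0.5·0.3678²)·7.2326] / (0.3678·√7.2326)
   = [0.816130 + 0.900013] / 0.989143 = 1.734981
d₂ = d₁ − σ√T = 1.734981 − 0.989143 = 0.745838
N(d₁) = 0.958628,  N(d₂) = 0.772117,  e^(−rT) = 0.663112
E₀ = V₀·N(d₁) − D·e^(−rT)·N(d₂)
   = 357.1927·0.958628 − 157.9289·0.663112·0.772117 = 261.555266
B₀ = V₀ − E₀ = 357.1927 − 261.555266 = 95.637434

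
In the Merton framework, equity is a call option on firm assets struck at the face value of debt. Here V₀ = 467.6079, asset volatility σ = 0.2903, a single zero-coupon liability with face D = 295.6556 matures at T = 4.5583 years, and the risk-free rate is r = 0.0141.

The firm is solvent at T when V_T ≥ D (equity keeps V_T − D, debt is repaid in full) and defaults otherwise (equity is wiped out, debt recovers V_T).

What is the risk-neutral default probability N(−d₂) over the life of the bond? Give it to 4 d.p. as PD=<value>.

PD=0.2969

d₁ = [ln(V₀/D) + (r + σ²/2)T] / (σ√T)
   = [ln(467.6079/295.6556) + (0.0141 + 0.5·0.2903²)·4.5583] / (0.2903·√4.5583)
   = [0.458435 + 0.256345] / 0.619796 = 1.153251
d₂ = d₁ − σ√T = 1.153251 − 0.619796 = 0.533456
risk-neutral PD = N(−d₂) = N(-0.533456) = 0.296859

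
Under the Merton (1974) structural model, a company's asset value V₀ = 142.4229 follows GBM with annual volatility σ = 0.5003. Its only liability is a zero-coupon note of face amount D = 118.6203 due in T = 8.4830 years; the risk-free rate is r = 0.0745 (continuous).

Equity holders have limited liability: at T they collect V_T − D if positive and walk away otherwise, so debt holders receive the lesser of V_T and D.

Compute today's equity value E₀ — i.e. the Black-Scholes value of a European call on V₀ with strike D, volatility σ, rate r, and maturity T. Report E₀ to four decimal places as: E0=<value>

d₁ = [ln(V₀/D) + (r + σ²/2)T] / (σ√T)
   = [ln(142.4229/118.6203) + (0.0745 + 0.5·0.5003²)·8.4830] / (0.5003·√8.4830)
   = [0.182873 + 1.693631] / 1.457153 = 1.287788
d₂ = d₁ − σ√T = 1.287788 − 1.457153 = -0.169365
N(d₁) = 0.901090,  N(d₂) = 0.432755,  e^(−rT) = 0.531536
E₀ = V₀·N(d₁) − D·e^(−rT)·N(d₂)
   = 142.4229·0.901090 − 118.6203·0.531536·0.432755 = 101.050247

E0=101.0502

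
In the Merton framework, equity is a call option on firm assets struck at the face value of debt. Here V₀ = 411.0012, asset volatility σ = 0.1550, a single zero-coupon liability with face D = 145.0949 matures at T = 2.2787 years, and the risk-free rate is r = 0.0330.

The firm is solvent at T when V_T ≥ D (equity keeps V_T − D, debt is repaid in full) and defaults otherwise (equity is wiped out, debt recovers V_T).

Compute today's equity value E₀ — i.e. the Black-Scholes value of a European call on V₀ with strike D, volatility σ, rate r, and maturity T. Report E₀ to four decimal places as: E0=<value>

d₁ = [ln(V₀/D) + (r + σ²/2)T] / (σ√T)
   = [ln(411.0012/145.0949) + (0.0330 + 0.5·0.1550²)·2.2787] / (0.1550·√2.2787)
   = [1.041208 + 0.102570] / 0.233978 = 4.888397
d₂ = d₁ − σ√T = 4.888397 − 0.233978 = 4.654419
N(d₁) = 0.999999,  N(d₂) = 0.999998,  e^(−rT) = 0.927561
E₀ = V₀·N(d₁) − D·e^(−rT)·N(d₂)
   = 411.0012·0.999999 − 145.0949·0.927561·0.999998 = 276.416891

E0=276.4169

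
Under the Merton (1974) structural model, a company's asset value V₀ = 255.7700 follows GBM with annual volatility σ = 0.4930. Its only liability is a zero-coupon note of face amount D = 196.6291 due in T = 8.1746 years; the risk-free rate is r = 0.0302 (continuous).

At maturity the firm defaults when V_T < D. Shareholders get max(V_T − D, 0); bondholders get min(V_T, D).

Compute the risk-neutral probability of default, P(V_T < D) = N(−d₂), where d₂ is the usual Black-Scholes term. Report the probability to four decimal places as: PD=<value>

PD=0.6342

d₁ = [ln(V₀/D) + (r + σ²/2)T] / (σ√T)
   = [ln(255.7700/196.6291) + (0.0302 + 0.5·0.4930²)·8.1746] / (0.4930·√8.1746)
   = [0.262959 + 1.240287] / 1.409549 = 1.066473
d₂ = d₁ − σ√T = 1.066473 − 1.409549 = -0.343076
risk-neutral PD = N(−d₂) = N(0.343076) = 0.634229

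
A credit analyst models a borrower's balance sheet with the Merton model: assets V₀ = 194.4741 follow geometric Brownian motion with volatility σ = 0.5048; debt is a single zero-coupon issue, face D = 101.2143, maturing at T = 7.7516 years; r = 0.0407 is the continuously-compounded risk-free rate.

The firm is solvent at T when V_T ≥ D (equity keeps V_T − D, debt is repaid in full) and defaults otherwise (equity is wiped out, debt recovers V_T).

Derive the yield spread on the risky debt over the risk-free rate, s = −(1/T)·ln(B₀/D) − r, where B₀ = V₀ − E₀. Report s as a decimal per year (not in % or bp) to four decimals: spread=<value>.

spread=0.0441

d₁ = [ln(V₀/D) + (r + σ²/2)T] / (σ√T)
   = [ln(194.4741/101.2143) + (0.0407 + 0.5·0.5048²)·7.7516] / (0.5048·√7.7516)
   = [0.653059 + 1.303133] / 1.405449 = 1.391863
d₂ = d₁ − σ√T = 1.391863 − 1.405449 = -0.013586
N(d₁) = 0.918018,  N(d₂) = 0.494580,  e^(−rT) = 0.729431
E₀ = V₀·N(d₁) − D·e^(−rT)·N(d₂)
   = 194.4741·0.918018 − 101.2143·0.729431·0.494580 = 142.016433
B₀ = V₀ − E₀ = 194.4741 − 142.016433 = 52.457667
spread = −(1/T)·ln(B₀/D) − r = −(1/7.7516)·ln(52.457667/101.2143) − 0.0407 = 0.04408682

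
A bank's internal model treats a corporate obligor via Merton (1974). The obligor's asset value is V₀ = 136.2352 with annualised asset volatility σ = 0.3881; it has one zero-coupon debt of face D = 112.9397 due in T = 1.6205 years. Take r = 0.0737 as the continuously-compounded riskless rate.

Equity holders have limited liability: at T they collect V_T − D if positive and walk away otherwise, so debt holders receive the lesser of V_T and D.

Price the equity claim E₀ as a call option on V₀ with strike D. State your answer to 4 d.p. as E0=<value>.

d₁ = [ln(V₀/D) + (r + σ²/2)T] / (σ√T)
   = [ln(136.2352/112.9397) + (0.0737 + 0.5·0.3881²)·1.6205] / (0.3881·√1.6205)
   = [0.187529 + 0.241472] / 0.494047 = 0.868340
d₂ = d₁ − σ√T = 0.868340 − 0.494047 = 0.374293
N(d₁) = 0.807396,  N(d₂) = 0.645907,  e^(−rT) = 0.887425
E₀ = V₀·N(d₁) − D·e^(−rT)·N(d₂)
   = 136.2352·0.807396 − 112.9397·0.887425·0.645907 = 45.259365

E0=45.2594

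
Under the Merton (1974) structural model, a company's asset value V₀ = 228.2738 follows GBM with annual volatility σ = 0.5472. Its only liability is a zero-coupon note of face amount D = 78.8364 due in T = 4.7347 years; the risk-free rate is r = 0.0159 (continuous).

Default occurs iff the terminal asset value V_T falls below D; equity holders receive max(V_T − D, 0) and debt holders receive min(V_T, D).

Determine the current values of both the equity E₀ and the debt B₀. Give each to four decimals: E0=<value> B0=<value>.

E0=167.6270 B0=60.6468

d₁ = [ln(V₀/D) + (r + σ²/2)T] / (σ√T)
   = [ln(228.2738/78.8364) + (0.0159 + 0.5·0.5472²)·4.7347] / (0.5472·√4.7347)
   = [1.063171 + 0.784132] / 1.190672 = 1.551479
d₂ = d₁ − σ√T = 1.551479 − 1.190672 = 0.360806
N(d₁) = 0.939607,  N(d₂) = 0.640878,  e^(−rT) = 0.927482
E₀ = V₀·N(d₁) − D·e^(−rT)·N(d₂)
   = 228.2738·0.939607 − 78.8364·0.927482·0.640878 = 167.626972
B₀ = V₀ − E₀ = 228.2738 − 167.626972 = 60.646828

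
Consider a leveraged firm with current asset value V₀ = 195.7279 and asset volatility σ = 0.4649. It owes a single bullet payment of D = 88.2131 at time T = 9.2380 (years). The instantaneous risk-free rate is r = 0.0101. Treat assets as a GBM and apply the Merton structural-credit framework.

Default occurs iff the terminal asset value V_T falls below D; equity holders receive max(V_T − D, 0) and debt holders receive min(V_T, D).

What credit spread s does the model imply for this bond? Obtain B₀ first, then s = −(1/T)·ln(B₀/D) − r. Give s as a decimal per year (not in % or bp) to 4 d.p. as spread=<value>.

d₁ = [ln(V₀/D) + (r + σ²/2)T] / (σ√T)
   = [ln(195.7279/88.2131) + (0.0101 + 0.5·0.4649²)·9.2380] / (0.4649·√9.2380)
   = [0.796970 + 1.091618] / 1.413021 = 1.336560
d₂ = d₁ − σ√T = 1.336560 − 1.413021 = -0.076460
N(d₁) = 0.909317,  N(d₂) = 0.469526,  e^(−rT) = 0.910917
E₀ = V₀·N(d₁) − D·e^(−rT)·N(d₂)
   = 195.7279·0.909317 − 88.2131·0.910917·0.469526 = 140.249992
B₀ = V₀ − E₀ = 195.7279 − 140.249992 = 55.477908
spread = −(1/T)·ln(B₀/D) − r = −(1/9.2380)·ln(55.477908/88.2131) − 0.0101 = 0.04010249

spread=0.0401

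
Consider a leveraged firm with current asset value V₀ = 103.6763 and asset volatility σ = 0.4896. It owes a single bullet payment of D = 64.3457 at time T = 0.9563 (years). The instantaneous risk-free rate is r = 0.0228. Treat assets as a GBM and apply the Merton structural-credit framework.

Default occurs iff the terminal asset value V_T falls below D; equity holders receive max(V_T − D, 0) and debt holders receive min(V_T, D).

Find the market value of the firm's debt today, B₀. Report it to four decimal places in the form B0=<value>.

B0=60.0380

d₁ = [ln(V₀/D) + (r + σ²/2)T] / (σ√T)
   = [ln(103.6763/64.3457) + (0.0228 + 0.5·0.4896²)·0.9563] / (0.4896·√0.9563)
   = [0.477003 + 0.136420] / 0.478783 = 1.281215
d₂ = d₁ − σ√T = 1.281215 − 0.478783 = 0.802432
N(d₁) = 0.899941,  N(d₂) = 0.788848,  e^(−rT) = 0.978432
E₀ = V₀·N(d₁) − D·e^(−rT)·N(d₂)
   = 103.6763·0.899941 − 64.3457·0.978432·0.788848 = 43.638288
B₀ = V₀ − E₀ = 103.6763 − 43.638288 = 60.038012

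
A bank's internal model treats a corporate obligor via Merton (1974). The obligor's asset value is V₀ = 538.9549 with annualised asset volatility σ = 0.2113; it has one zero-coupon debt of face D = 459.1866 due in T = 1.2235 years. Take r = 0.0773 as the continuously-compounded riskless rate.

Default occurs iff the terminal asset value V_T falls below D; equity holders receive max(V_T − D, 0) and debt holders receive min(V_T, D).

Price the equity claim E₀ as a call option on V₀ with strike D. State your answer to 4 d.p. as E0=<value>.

E0=128.9337

d₁ = [ln(V₀/D) + (r + σ²/2)T] / (σ√T)
   = [ln(538.9549/459.1866) + (0.0773 + 0.5·0.2113²)·1.2235] / (0.2113·√1.2235)
   = [0.160175 + 0.121890] / 0.233723 = 1.206835
d₂ = d₁ − σ√T = 1.206835 − 0.233723 = 0.973112
N(d₁) = 0.886252,  N(d₂) = 0.834751,  e^(−rT) = 0.909758
E₀ = V₀·N(d₁) − D·e^(−rT)·N(d₂)
   = 538.9549·0.886252 − 459.1866·0.909758·0.834751 = 128.933702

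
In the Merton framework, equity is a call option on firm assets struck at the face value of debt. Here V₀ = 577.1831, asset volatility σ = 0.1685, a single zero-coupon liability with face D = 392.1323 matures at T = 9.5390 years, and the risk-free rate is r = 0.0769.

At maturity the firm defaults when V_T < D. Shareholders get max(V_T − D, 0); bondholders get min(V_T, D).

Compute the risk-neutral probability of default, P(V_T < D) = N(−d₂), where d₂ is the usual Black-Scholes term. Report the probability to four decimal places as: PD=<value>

d₁ = [ln(V₀/D) + (r + σ²/2)T] / (σ√T)
   = [ln(577.1831/392.1323) + (0.0769 + 0.5·0.1685²)·9.5390] / (0.1685·√9.5390)
   = [0.386560 + 0.868966] / 0.520417 = 2.412540
d₂ = d₁ − σ√T = 2.412540 − 0.520417 = 1.892123
risk-neutral PD = N(−d₂) = N(-1.892123) = 0.029237

PD=0.0292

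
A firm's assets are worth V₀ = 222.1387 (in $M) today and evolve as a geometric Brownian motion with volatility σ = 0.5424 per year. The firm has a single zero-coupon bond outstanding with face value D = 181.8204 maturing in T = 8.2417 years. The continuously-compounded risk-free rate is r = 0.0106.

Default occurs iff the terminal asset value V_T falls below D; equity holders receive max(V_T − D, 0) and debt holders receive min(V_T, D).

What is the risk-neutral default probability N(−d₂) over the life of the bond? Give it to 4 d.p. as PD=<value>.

d₁ = [ln(V₀/D) + (r + σ²/2)T] / (σ√T)
   = [ln(222.1387/181.8204) + (0.0106 + 0.5·0.5424²)·8.2417] / (0.5424·√8.2417)
   = [0.200283 + 1.299707] / 1.557142 = 0.963297
d₂ = d₁ − σ√T = 0.963297 − 1.557142 = -0.593845
risk-neutral PD = N(−d₂) = N(0.593845) = 0.723692

PD=0.7237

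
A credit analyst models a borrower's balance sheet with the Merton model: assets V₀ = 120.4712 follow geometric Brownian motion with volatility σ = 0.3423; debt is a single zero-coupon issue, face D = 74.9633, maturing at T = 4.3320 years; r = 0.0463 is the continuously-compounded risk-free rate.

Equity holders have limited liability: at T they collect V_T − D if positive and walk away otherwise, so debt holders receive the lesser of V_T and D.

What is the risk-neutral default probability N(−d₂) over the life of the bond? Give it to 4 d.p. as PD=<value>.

PD=0.2772

d₁ = [ln(V₀/D) + (r + σ²/2)T] / (σ√T)
   = [ln(120.4712/74.9633) + (0.0463 + 0.5·0.3423²)·4.3320] / (0.3423·√4.3320)
   = [0.474412 + 0.454360] / 0.712445 = 1.303641
d₂ = d₁ − σ√T = 1.303641 − 0.712445 = 0.591197
risk-neutral PD = N(−d₂) = N(-0.591197) = 0.277194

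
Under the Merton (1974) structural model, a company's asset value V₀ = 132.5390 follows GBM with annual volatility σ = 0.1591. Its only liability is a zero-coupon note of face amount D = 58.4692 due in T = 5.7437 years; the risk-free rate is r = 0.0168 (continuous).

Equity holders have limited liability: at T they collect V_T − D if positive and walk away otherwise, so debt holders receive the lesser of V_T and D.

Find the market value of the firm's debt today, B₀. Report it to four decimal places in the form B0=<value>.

B0=53.0050

d₁ = [ln(V₀/D) + (r + σ²/2)T] / (σ√T)
   = [ln(132.5390/58.4692) + (0.0168 + 0.5·0.1591²)·5.7437] / (0.1591·√5.7437)
   = [0.818377 + 0.169189] / 0.381299 = 2.590001
d₂ = d₁ − σ√T = 2.590001 − 0.381299 = 2.208701
N(d₁) = 0.995201,  N(d₂) = 0.986402,  e^(−rT) = 0.908015
E₀ = V₀·N(d₁) − D·e^(−rT)·N(d₂)
   = 132.5390·0.995201 − 58.4692·0.908015·0.986402 = 79.533966
B₀ = V₀ − E₀ = 132.5390 − 79.533966 = 53.005034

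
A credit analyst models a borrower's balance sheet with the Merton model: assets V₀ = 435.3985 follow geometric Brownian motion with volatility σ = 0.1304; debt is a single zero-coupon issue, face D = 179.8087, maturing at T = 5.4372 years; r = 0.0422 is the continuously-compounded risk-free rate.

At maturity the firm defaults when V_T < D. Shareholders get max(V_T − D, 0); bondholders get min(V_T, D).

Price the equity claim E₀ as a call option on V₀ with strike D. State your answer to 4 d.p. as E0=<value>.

d₁ = [ln(V₀/D) + (r + σ²/2)T] / (σ√T)
   = [ln(435.3985/179.8087) + (0.0422 + 0.5·0.1304²)·5.4372] / (0.1304·√5.4372)
   = [0.884368 + 0.275677] / 0.304064 = 3.815134
d₂ = d₁ − σ√T = 3.815134 − 0.304064 = 3.511070
N(d₁) = 0.999932,  N(d₂) = 0.999777,  e^(−rT) = 0.794971
E₀ = V₀·N(d₁) − D·e^(−rT)·N(d₂)
   = 435.3985·0.999932 − 179.8087·0.794971·0.999777 = 292.458093

E0=292.4581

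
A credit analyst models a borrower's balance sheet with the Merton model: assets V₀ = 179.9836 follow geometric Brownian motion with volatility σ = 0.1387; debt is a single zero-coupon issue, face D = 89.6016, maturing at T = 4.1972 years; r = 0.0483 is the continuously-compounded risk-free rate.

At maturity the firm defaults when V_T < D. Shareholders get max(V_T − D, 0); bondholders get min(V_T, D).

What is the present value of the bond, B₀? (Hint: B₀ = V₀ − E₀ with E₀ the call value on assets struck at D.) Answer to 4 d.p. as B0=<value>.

B0=73.1532

d₁ = [ln(V₀/D) + (r + σ²/2)T] / (σ√T)
   = [ln(179.9836/89.6016) + (0.0483 + 0.5·0.1387²)·4.1972] / (0.1387·√4.1972)
   = [0.697493 + 0.243097] / 0.284156 = 3.310121
d₂ = d₁ − σ√T = 3.310121 − 0.284156 = 3.025965
N(d₁) = 0.999534,  N(d₂) = 0.998761,  e^(−rT) = 0.816503
E₀ = V₀·N(d₁) − D·e^(−rT)·N(d₂)
   = 179.9836·0.999534 − 89.6016·0.816503·0.998761 = 106.830367
B₀ = V₀ − E₀ = 179.9836 − 106.830367 = 73.153233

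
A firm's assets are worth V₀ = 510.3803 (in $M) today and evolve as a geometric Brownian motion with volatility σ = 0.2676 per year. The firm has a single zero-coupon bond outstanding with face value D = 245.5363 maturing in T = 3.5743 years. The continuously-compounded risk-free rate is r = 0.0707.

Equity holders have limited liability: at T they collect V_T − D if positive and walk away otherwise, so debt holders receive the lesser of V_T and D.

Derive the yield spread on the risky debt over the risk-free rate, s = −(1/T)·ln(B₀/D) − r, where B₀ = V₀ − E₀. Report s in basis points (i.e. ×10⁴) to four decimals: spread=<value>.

spread=22.2352

d₁ = [ln(V₀/D) + (r + σ²/2)T] / (σ√T)
   = [ln(510.3803/245.5363) + (0.0707 + 0.5·0.2676²)·3.5743] / (0.2676·√3.5743)
   = [0.731711 + 0.380680] / 0.505920 = 2.198751
d₂ = d₁ − σ√T = 2.198751 − 0.505920 = 1.692832
N(d₁) = 0.986052,  N(d₂) = 0.954756,  e^(−rT) = 0.776699
E₀ = V₀·N(d₁) − D·e^(−rT)·N(d₂)
   = 510.3803·0.986052 − 245.5363·0.776699·0.954756 = 321.182268
B₀ = V₀ − E₀ = 510.3803 − 321.182268 = 189.198032
spread = −(1/T)·ln(B₀/D) − r = −(1/3.5743)·ln(189.198032/245.5363) − 0.0707 = 0.00222352
in basis points: 0.00222352 × 10⁴ = 22.2352 bp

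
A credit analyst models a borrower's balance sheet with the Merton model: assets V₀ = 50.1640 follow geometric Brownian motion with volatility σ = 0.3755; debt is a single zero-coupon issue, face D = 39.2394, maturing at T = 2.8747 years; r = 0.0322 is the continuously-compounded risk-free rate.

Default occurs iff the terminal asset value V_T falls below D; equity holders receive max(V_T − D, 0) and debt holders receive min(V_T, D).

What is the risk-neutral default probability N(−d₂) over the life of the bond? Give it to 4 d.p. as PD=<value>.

d₁ = [ln(V₀/D) + (r + σ²/2)T] / (σ√T)
   = [ln(50.1640/39.2394) + (0.0322 + 0.5·0.3755²)·2.8747] / (0.3755·√2.8747)
   = [0.245616 + 0.295232] / 0.636658 = 0.849512
d₂ = d₁ − σ√T = 0.849512 − 0.636658 = 0.212854
risk-neutral PD = N(−d₂) = N(-0.212854) = 0.415721

PD=0.4157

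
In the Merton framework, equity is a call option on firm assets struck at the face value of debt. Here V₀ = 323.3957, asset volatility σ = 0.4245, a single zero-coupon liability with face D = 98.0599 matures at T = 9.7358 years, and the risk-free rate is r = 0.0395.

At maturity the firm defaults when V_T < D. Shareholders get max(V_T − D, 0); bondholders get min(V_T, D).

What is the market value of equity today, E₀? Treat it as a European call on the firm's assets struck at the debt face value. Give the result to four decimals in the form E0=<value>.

E0=266.2440

d₁ = [ln(V₀/D) + (r + σ²/2)T] / (σ√T)
   = [ln(323.3957/98.0599) + (0.0395 + 0.5·0.4245²)·9.7358] / (0.4245·√9.7358)
   = [1.193298 + 1.261761] / 1.324535 = 1.853525
d₂ = d₁ − σ√T = 1.853525 − 1.324535 = 0.528990
N(d₁) = 0.968096,  N(d₂) = 0.701594,  e^(−rT) = 0.680747
E₀ = V₀·N(d₁) − D·e^(−rT)·N(d₂)
   = 323.3957·0.968096 − 98.0599·0.680747·0.701594 = 266.244025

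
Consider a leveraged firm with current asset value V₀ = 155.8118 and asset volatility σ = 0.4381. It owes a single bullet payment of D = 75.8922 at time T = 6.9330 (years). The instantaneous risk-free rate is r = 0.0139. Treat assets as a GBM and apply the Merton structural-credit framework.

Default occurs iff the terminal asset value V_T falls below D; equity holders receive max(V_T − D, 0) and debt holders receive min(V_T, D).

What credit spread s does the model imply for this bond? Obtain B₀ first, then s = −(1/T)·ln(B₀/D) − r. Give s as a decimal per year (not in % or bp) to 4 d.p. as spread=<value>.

spread=0.0364

d₁ = [ln(V₀/D) + (r + σ²/2)T] / (σ√T)
   = [ln(155.8118/75.8922) + (0.0139 + 0.5·0.4381²)·6.9330] / (0.4381·√6.9330)
   = [0.719335 + 0.761700] / 1.153543 = 1.283900
d₂ = d₁ − σ√T = 1.283900 − 1.153543 = 0.130357
N(d₁) = 0.900412,  N(d₂) = 0.551858,  e^(−rT) = 0.908129
E₀ = V₀·N(d₁) − D·e^(−rT)·N(d₂)
   = 155.8118·0.900412 − 75.8922·0.908129·0.551858 = 102.260737
B₀ = V₀ − E₀ = 155.8118 − 102.260737 = 53.551063
spread = −(1/T)·ln(B₀/D) − r = −(1/6.9330)·ln(53.551063/75.8922) − 0.0139 = 0.03639255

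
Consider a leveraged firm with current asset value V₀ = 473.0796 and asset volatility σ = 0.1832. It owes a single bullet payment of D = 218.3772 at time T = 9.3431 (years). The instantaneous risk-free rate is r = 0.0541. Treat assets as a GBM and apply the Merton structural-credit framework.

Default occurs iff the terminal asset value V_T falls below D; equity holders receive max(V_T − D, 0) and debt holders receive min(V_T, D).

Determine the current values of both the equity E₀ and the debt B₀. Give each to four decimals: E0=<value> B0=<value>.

E0=341.8694 B0=131.2102

d₁ = [ln(V₀/D) + (r + σ²/2)T] / (σ√T)
   = [ln(473.0796/218.3772) + (0.0541 + 0.5·0.1832²)·9.3431] / (0.1832·√9.3431)
   = [0.773040 + 0.662249] / 0.559978 = 2.563117
d₂ = d₁ − σ√T = 2.563117 − 0.559978 = 2.003139
N(d₁) = 0.994813,  N(d₂) = 0.977419,  e^(−rT) = 0.603227
E₀ = V₀·N(d₁) − D·e^(−rT)·N(d₂)
   = 473.0796·0.994813 − 218.3772·0.603227·0.977419 = 341.869426
B₀ = V₀ − E₀ = 473.0796 − 341.869426 = 131.210174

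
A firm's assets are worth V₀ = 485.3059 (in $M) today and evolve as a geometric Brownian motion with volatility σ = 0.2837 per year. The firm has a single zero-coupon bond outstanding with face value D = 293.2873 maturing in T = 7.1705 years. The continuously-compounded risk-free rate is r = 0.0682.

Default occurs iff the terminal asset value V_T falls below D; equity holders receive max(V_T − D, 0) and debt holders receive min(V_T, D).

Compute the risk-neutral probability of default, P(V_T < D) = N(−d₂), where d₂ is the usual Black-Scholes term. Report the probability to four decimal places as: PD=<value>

PD=0.1770

d₁ = [ln(V₀/D) + (r + σ²/2)T] / (σ√T)
   = [ln(485.3059/293.2873) + (0.0682 + 0.5·0.2837²)·7.1705] / (0.2837·√7.1705)
   = [0.503627 + 0.777589] / 0.759686 = 1.686508
d₂ = d₁ − σ√T = 1.686508 − 0.759686 = 0.926822
risk-neutral PD = N(−d₂) = N(-0.926822) = 0.177010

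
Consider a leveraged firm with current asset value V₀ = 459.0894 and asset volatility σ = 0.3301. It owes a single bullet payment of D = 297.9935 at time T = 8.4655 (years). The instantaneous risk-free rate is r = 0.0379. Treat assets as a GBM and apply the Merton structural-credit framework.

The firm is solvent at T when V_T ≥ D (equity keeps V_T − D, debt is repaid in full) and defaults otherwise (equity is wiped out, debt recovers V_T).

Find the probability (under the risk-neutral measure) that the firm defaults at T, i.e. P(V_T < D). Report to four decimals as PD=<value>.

PD=0.3806

d₁ = [ln(V₀/D) + (r + σ²/2)T] / (σ√T)
   = [ln(459.0894/297.9935) + (0.0379 + 0.5·0.3301²)·8.4655] / (0.3301·√8.4655)
   = [0.432173 + 0.782068] / 0.960444 = 1.264251
d₂ = d₁ − σ√T = 1.264251 − 0.960444 = 0.303807
risk-neutral PD = N(−d₂) = N(-0.303807) = 0.380637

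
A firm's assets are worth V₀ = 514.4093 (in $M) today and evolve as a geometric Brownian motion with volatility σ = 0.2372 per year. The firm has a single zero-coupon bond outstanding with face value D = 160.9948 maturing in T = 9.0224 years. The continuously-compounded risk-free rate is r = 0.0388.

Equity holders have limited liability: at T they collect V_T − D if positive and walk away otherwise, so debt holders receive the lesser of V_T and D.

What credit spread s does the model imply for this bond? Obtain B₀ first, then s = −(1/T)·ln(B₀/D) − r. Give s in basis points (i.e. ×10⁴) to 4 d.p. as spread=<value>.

d₁ = [ln(V₀/D) + (r + σ²/2)T] / (σ√T)
   = [ln(514.4093/160.9948) + (0.0388 + 0.5·0.2372²)·9.0224] / (0.2372·√9.0224)
   = [1.161647 + 0.603887] / 0.712485 = 2.477994
d₂ = d₁ − σ√T = 2.477994 − 0.712485 = 1.765509
N(d₁) = 0.993394,  N(d₂) = 0.961261,  e^(−rT) = 0.704639
E₀ = V₀·N(d₁) − D·e^(−rT)·N(d₂)
   = 514.4093·0.993394 − 160.9948·0.704639·0.961261 = 401.962443
B₀ = V₀ − E₀ = 514.4093 − 401.962443 = 112.446857
spread = −(1/T)·ln(B₀/D) − r = −(1/9.0224)·ln(112.446857/160.9948) − 0.0388 = 0.00097781
in basis points: 0.00097781 × 10⁴ = 9.7781 bp

spread=9.7781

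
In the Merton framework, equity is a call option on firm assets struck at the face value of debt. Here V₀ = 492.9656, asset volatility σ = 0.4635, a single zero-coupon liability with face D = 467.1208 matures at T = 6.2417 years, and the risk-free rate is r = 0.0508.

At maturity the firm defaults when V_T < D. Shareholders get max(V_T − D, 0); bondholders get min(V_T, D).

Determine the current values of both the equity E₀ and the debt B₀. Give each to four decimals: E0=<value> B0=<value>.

d₁ = [ln(V₀/D) + (r + σ²/2)T] / (σ√T)
   = [ln(492.9656/467.1208) + (0.0508 + 0.5·0.4635²)·6.2417] / (0.4635·√6.2417)
   = [0.053851 + 0.987538] / 1.157980 = 0.899315
d₂ = d₁ − σ√T = 0.899315 − 1.157980 = -0.258665
N(d₁) = 0.815758,  N(d₂) = 0.397947,  e^(−rT) = 0.728274
E₀ = V₀·N(d₁) − D·e^(−rT)·N(d₂)
   = 492.9656·0.815758 − 467.1208·0.728274·0.397947 = 266.762200
B₀ = V₀ − E₀ = 492.9656 − 266.762200 = 226.203400

E0=266.7622 B0=226.2034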